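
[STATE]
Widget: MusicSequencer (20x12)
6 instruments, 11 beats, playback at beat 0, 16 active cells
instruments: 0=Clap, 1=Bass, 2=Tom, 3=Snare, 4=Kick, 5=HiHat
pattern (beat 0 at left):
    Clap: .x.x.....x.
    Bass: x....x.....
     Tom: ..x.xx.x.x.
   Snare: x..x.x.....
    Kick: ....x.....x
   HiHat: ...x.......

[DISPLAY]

      ▼1234567890   
  Clap·█·█·····█·   
  Bass█····█·····   
   Tom··█·██·█·█·   
 Snare█··█·█·····   
  Kick····█·····█   
 HiHat···█·······   
                    
                    
                    
                    
                    


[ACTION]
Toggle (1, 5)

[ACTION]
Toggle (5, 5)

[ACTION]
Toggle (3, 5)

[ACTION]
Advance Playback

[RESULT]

      0▼234567890   
  Clap·█·█·····█·   
  Bass█··········   
   Tom··█·██·█·█·   
 Snare█··█·······   
  Kick····█·····█   
 HiHat···█·█·····   
                    
                    
                    
                    
                    


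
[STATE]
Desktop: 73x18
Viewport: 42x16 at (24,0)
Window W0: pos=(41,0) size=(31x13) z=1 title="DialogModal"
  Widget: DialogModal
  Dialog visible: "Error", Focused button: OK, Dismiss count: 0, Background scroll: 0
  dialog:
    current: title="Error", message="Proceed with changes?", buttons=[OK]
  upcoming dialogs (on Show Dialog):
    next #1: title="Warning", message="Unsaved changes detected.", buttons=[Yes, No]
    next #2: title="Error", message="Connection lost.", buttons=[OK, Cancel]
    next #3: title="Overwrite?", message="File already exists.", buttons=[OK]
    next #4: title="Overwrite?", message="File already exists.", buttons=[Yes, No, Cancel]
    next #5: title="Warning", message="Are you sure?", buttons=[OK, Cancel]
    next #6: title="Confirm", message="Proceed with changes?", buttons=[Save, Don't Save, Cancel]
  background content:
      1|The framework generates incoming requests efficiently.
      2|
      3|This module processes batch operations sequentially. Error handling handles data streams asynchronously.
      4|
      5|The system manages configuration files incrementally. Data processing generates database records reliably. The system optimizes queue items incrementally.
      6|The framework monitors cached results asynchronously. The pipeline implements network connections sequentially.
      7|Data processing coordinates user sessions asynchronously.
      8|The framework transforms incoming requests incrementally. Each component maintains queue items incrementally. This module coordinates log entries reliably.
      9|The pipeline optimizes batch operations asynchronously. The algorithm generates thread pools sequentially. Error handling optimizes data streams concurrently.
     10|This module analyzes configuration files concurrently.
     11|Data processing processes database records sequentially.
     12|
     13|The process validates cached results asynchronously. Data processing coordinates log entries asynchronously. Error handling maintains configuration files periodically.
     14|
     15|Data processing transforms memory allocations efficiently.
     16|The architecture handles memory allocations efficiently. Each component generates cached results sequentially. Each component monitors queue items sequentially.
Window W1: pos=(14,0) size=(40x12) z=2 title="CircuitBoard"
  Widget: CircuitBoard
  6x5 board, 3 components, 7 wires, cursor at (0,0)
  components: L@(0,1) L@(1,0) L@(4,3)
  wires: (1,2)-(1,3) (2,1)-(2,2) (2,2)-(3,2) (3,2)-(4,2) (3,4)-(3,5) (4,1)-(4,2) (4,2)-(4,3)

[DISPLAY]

━━━━━━━━━━━━━━━━━━━━━━━━━━━━━┓━━━━━━━━━━━━
oard                         ┃            
─────────────────────────────┨────────────
3 4 5                        ┃k generates 
                             ┃            
                             ┃────────────
   · ─ ·                     ┃Error       
                             ┃with changes
 ─ ·                         ┃ [OK]       
   │                         ┃────────────
   ·       · ─ ·             ┃k transforms
━━━━━━━━━━━━━━━━━━━━━━━━━━━━━┛ optimizes b
                 ┗━━━━━━━━━━━━━━━━━━━━━━━━
                                          
                                          
                                          


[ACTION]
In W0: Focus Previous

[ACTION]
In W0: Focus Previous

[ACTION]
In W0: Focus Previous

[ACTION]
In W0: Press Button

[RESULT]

━━━━━━━━━━━━━━━━━━━━━━━━━━━━━┓━━━━━━━━━━━━
oard                         ┃            
─────────────────────────────┨────────────
3 4 5                        ┃k generates 
                             ┃            
                             ┃processes ba
   · ─ ·                     ┃            
                             ┃anages confi
 ─ ·                         ┃k monitors c
   │                         ┃ing coordina
   ·       · ─ ·             ┃k transforms
━━━━━━━━━━━━━━━━━━━━━━━━━━━━━┛ optimizes b
                 ┗━━━━━━━━━━━━━━━━━━━━━━━━
                                          
                                          
                                          


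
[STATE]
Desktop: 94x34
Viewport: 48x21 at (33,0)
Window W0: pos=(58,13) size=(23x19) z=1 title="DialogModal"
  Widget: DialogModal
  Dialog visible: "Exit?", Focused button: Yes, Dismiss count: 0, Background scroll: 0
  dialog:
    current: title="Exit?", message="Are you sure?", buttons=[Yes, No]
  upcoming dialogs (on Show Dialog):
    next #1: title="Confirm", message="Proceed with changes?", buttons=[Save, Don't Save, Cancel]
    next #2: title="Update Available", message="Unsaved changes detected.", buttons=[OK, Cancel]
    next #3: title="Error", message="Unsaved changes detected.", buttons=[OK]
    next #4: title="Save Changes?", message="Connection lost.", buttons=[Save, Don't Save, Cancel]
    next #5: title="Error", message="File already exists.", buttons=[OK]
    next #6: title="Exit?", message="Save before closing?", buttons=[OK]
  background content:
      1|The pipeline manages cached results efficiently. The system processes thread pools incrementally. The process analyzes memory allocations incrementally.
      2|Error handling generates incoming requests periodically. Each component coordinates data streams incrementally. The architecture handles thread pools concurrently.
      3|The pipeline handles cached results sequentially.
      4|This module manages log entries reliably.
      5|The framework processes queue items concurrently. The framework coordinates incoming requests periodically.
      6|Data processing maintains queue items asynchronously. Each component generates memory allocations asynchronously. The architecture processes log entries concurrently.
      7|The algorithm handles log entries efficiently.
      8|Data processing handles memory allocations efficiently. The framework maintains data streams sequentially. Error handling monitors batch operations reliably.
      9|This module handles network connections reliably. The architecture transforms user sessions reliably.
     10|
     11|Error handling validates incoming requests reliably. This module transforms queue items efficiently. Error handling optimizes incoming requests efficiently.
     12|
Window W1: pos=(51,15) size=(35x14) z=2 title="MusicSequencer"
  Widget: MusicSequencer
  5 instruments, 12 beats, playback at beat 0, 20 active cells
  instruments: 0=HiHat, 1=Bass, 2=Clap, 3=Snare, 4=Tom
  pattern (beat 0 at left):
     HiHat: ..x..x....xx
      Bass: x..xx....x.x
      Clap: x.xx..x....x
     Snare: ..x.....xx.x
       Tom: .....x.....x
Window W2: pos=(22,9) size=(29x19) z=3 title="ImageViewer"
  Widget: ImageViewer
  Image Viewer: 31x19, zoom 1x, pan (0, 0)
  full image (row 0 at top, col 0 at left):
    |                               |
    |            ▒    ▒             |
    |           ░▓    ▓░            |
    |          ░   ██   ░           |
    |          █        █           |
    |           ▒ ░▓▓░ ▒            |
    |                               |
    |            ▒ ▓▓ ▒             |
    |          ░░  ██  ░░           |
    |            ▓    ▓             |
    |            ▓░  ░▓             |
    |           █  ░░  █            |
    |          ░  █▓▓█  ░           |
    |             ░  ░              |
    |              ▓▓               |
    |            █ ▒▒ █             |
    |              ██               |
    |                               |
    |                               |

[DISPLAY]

                                                
                                                
                                                
                                                
                                                
                                                
                                                
                                                
                                                
━━━━━━━━━━━━━━━━━┓                              
er               ┃                              
─────────────────┨                              
                 ┃                              
  ▒    ▒         ┃       ┏━━━━━━━━━━━━━━━━━━━━━┓
 ░▓    ▓░        ┃       ┃ DialogModal         ┃
░   ██   ░       ┃┏━━━━━━━━━━━━━━━━━━━━━━━━━━━━━
█        █       ┃┃ MusicSequencer              
 ▒ ░▓▓░ ▒        ┃┠─────────────────────────────
                 ┃┃      ▼12345678901           
  ▒ ▓▓ ▒         ┃┃ HiHat··█··█····██           
░░  ██  ░░       ┃┃  Bass█··██····█·█           


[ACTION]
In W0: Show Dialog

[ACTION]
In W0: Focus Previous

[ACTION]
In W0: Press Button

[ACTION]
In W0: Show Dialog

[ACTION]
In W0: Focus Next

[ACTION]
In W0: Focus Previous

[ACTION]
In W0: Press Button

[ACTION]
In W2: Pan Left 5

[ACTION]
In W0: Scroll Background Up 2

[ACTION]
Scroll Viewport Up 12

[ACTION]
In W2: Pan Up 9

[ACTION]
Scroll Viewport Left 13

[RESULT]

                                                
                                                
                                                
                                                
                                                
                                                
                                                
                                                
                                                
  ┏━━━━━━━━━━━━━━━━━━━━━━━━━━━┓                 
  ┃ ImageViewer               ┃                 
  ┠───────────────────────────┨                 
  ┃                           ┃                 
  ┃            ▒    ▒         ┃       ┏━━━━━━━━━
  ┃           ░▓    ▓░        ┃       ┃ DialogMo
  ┃          ░   ██   ░       ┃┏━━━━━━━━━━━━━━━━
  ┃          █        █       ┃┃ MusicSequencer 
  ┃           ▒ ░▓▓░ ▒        ┃┠────────────────
  ┃                           ┃┃      ▼123456789
  ┃            ▒ ▓▓ ▒         ┃┃ HiHat··█··█····
  ┃          ░░  ██  ░░       ┃┃  Bass█··██····█


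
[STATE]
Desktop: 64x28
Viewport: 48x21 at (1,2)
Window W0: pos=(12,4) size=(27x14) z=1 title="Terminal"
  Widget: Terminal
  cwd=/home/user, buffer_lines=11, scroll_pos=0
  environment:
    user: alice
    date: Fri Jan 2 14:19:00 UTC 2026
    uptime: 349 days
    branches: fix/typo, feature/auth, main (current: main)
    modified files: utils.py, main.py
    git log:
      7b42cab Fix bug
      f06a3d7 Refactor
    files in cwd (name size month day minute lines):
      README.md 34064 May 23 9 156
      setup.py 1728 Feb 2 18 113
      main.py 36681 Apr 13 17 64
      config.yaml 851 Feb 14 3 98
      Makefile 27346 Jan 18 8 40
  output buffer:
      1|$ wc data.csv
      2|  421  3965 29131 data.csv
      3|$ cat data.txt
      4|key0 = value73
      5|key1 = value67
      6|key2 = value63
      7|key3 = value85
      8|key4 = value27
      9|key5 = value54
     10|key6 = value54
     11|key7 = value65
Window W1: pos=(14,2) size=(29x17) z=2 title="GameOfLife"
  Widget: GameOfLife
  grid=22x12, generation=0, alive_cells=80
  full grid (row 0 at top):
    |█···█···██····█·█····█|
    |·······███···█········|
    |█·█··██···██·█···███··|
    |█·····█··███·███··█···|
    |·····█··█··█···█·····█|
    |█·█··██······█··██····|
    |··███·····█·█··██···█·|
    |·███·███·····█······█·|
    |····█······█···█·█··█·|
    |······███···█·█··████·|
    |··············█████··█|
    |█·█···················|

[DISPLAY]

             ┏━━━━━━━━━━━━━━━━━━━━━━━━━━━┓      
             ┃ GameOfLife                ┃      
           ┏━┠───────────────────────────┨      
           ┃ ┃Gen: 0                     ┃      
           ┠─┃█···█···██····█·█····█     ┃      
           ┃$┃·······███···█········     ┃      
           ┃ ┃█·█··██···██·█···███··     ┃      
           ┃$┃█·····█··███·███··█···     ┃      
           ┃k┃·····█··█··█···█·····█     ┃      
           ┃k┃█·█··██······█··██····     ┃      
           ┃k┃··███·····█·█··██···█·     ┃      
           ┃k┃·███·███·····█······█·     ┃      
           ┃k┃····█······█···█·█··█·     ┃      
           ┃k┃······███···█·█··████·     ┃      
           ┃k┃··············█████··█     ┃      
           ┗━┃█·█···················     ┃      
             ┗━━━━━━━━━━━━━━━━━━━━━━━━━━━┛      
                                                
                                                
                                                
                                                


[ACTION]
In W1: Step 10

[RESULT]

             ┏━━━━━━━━━━━━━━━━━━━━━━━━━━━┓      
             ┃ GameOfLife                ┃      
           ┏━┠───────────────────────────┨      
           ┃ ┃Gen: 10                    ┃      
           ┠─┃··········██··········     ┃      
           ┃$┃·······██··█··········     ┃      
           ┃ ┃·······█··██··········     ┃      
           ┃$┃·······█··██··········     ┃      
           ┃k┃················██····     ┃      
           ┃k┃················█·█···     ┃      
           ┃k┃··········█······█····     ┃      
           ┃k┃········██·█··········     ┃      
           ┃k┃·········██···········     ┃      
           ┃k┃······················     ┃      
           ┃k┃······················     ┃      
           ┗━┃······················     ┃      
             ┗━━━━━━━━━━━━━━━━━━━━━━━━━━━┛      
                                                
                                                
                                                
                                                


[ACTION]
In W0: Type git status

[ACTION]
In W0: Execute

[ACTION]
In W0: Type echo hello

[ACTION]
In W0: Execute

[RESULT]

             ┏━━━━━━━━━━━━━━━━━━━━━━━━━━━┓      
             ┃ GameOfLife                ┃      
           ┏━┠───────────────────────────┨      
           ┃ ┃Gen: 10                    ┃      
           ┠─┃··········██··········     ┃      
           ┃k┃·······██··█··········     ┃      
           ┃$┃·······█··██··········     ┃      
           ┃O┃·······█··██··········     ┃      
           ┃C┃················██····     ┃      
           ┃ ┃················█·█···     ┃      
           ┃ ┃··········█······█····     ┃      
           ┃ ┃········██·█··········     ┃      
           ┃$┃·········██···········     ┃      
           ┃h┃······················     ┃      
           ┃$┃······················     ┃      
           ┗━┃······················     ┃      
             ┗━━━━━━━━━━━━━━━━━━━━━━━━━━━┛      
                                                
                                                
                                                
                                                


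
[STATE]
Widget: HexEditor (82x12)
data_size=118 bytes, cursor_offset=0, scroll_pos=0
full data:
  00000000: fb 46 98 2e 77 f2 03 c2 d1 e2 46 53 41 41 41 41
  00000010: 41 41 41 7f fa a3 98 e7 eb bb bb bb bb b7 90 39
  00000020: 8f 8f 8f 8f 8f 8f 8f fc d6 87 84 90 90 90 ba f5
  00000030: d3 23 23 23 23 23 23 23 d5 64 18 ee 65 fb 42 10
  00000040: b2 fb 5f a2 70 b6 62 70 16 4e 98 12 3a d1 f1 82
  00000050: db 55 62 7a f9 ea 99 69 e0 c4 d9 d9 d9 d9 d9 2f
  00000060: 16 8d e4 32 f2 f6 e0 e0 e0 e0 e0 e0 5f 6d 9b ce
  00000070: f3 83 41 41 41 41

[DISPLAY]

00000000  FB 46 98 2e 77 f2 03 c2  d1 e2 46 53 41 41 41 41  |.F..w.....FSAAAA|    
00000010  41 41 41 7f fa a3 98 e7  eb bb bb bb bb b7 90 39  |AAA............9|    
00000020  8f 8f 8f 8f 8f 8f 8f fc  d6 87 84 90 90 90 ba f5  |................|    
00000030  d3 23 23 23 23 23 23 23  d5 64 18 ee 65 fb 42 10  |.#######.d..e.B.|    
00000040  b2 fb 5f a2 70 b6 62 70  16 4e 98 12 3a d1 f1 82  |.._.p.bp.N..:...|    
00000050  db 55 62 7a f9 ea 99 69  e0 c4 d9 d9 d9 d9 d9 2f  |.Ubz...i......./|    
00000060  16 8d e4 32 f2 f6 e0 e0  e0 e0 e0 e0 5f 6d 9b ce  |...2........_m..|    
00000070  f3 83 41 41 41 41                                 |..AAAA          |    
                                                                                  
                                                                                  
                                                                                  
                                                                                  


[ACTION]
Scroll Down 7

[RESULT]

00000070  f3 83 41 41 41 41                                 |..AAAA          |    
                                                                                  
                                                                                  
                                                                                  
                                                                                  
                                                                                  
                                                                                  
                                                                                  
                                                                                  
                                                                                  
                                                                                  
                                                                                  


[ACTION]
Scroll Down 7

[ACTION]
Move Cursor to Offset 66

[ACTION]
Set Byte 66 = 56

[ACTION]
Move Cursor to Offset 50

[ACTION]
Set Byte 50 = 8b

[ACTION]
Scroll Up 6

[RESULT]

00000010  41 41 41 7f fa a3 98 e7  eb bb bb bb bb b7 90 39  |AAA............9|    
00000020  8f 8f 8f 8f 8f 8f 8f fc  d6 87 84 90 90 90 ba f5  |................|    
00000030  d3 23 8B 23 23 23 23 23  d5 64 18 ee 65 fb 42 10  |.#.#####.d..e.B.|    
00000040  b2 fb 56 a2 70 b6 62 70  16 4e 98 12 3a d1 f1 82  |..V.p.bp.N..:...|    
00000050  db 55 62 7a f9 ea 99 69  e0 c4 d9 d9 d9 d9 d9 2f  |.Ubz...i......./|    
00000060  16 8d e4 32 f2 f6 e0 e0  e0 e0 e0 e0 5f 6d 9b ce  |...2........_m..|    
00000070  f3 83 41 41 41 41                                 |..AAAA          |    
                                                                                  
                                                                                  
                                                                                  
                                                                                  
                                                                                  


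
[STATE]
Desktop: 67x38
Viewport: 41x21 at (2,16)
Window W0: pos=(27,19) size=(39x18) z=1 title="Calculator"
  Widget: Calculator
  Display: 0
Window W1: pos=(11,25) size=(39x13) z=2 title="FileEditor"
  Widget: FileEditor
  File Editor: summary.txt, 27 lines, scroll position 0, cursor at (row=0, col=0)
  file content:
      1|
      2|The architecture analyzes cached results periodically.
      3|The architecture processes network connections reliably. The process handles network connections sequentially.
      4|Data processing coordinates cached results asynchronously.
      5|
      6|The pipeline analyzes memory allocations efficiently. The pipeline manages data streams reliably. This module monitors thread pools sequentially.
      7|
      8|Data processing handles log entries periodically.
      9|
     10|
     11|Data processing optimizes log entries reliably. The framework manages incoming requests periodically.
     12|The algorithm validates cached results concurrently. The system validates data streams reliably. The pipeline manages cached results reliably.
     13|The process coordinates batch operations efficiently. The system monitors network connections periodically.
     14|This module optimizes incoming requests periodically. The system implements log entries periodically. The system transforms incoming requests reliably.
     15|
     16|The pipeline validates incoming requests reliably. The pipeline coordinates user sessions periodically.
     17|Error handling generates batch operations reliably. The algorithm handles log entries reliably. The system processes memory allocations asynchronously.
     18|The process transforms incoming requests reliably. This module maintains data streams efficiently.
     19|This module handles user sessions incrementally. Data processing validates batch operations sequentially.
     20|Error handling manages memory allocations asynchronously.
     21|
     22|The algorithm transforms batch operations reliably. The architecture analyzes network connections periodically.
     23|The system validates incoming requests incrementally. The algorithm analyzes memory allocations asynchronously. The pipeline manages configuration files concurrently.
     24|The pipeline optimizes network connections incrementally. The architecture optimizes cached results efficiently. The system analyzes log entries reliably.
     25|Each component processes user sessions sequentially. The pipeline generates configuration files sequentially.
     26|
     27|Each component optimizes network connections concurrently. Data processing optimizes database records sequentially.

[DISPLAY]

                                         
                                         
                                         
                         ┏━━━━━━━━━━━━━━━
                         ┃ Calculator    
                         ┠───────────────
                         ┃               
                         ┃┌───┬───┬───┬──
                         ┃│ 7 │ 8 │ 9 │ ÷
         ┏━━━━━━━━━━━━━━━━━━━━━━━━━━━━━━━
         ┃ FileEditor                    
         ┠───────────────────────────────
         ┃█                              
         ┃The architecture analyzes cache
         ┃The architecture processes netw
         ┃Data processing coordinates cac
         ┃                               
         ┃The pipeline analyzes memory al
         ┃                               
         ┃Data processing handles log ent
         ┃                               


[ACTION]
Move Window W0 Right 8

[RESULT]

                                         
                                         
                                         
                          ┏━━━━━━━━━━━━━━
                          ┃ Calculator   
                          ┠──────────────
                          ┃              
                          ┃┌───┬───┬───┬─
                          ┃│ 7 │ 8 │ 9 │ 
         ┏━━━━━━━━━━━━━━━━━━━━━━━━━━━━━━━
         ┃ FileEditor                    
         ┠───────────────────────────────
         ┃█                              
         ┃The architecture analyzes cache
         ┃The architecture processes netw
         ┃Data processing coordinates cac
         ┃                               
         ┃The pipeline analyzes memory al
         ┃                               
         ┃Data processing handles log ent
         ┃                               


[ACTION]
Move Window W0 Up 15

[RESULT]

                          ┃├───┼───┼───┼─
                          ┃│ C │ MC│ MR│ 
                          ┃└───┴───┴───┴─
                          ┃              
                          ┃              
                          ┗━━━━━━━━━━━━━━
                                         
                                         
                                         
         ┏━━━━━━━━━━━━━━━━━━━━━━━━━━━━━━━
         ┃ FileEditor                    
         ┠───────────────────────────────
         ┃█                              
         ┃The architecture analyzes cache
         ┃The architecture processes netw
         ┃Data processing coordinates cac
         ┃                               
         ┃The pipeline analyzes memory al
         ┃                               
         ┃Data processing handles log ent
         ┃                               


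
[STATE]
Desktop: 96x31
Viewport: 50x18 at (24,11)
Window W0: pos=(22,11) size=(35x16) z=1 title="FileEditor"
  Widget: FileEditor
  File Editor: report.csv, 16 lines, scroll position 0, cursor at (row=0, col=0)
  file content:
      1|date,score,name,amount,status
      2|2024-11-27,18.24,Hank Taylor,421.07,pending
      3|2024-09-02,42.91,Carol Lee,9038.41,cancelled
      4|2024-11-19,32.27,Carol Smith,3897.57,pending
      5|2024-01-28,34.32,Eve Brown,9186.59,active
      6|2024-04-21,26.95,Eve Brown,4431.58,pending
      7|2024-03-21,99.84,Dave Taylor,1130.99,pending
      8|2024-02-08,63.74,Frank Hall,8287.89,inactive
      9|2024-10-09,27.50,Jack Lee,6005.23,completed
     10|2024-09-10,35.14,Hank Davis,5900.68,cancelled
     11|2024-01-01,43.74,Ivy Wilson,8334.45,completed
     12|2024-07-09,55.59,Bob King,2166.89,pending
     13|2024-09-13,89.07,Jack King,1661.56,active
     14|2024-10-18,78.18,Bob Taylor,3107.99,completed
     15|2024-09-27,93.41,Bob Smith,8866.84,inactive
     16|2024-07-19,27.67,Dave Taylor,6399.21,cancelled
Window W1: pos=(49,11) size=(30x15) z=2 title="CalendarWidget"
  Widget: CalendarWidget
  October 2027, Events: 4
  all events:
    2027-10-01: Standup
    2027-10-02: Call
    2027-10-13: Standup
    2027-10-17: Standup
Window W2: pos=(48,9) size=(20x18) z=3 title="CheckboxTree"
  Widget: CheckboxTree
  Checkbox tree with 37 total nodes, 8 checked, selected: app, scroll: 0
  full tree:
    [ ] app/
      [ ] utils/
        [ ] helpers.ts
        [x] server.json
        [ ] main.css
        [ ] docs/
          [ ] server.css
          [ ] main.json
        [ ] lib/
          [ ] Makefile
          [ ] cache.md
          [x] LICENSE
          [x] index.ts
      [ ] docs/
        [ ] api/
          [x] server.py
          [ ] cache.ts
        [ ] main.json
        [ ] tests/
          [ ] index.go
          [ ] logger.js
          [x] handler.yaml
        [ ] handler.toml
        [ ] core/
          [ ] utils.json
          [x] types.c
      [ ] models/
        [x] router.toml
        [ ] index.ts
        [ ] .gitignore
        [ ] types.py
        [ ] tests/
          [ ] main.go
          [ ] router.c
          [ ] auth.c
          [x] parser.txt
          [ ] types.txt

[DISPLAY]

━━━━━━━━━━━━━━━━━━━━━━━━┠──────────────────┨━━━━━━
FileEditor              ┃>[-] app/         ┃      
────────────────────────┃   [-] utils/     ┃──────
ate,score,name,amount,st┃     [ ] helpers.t┃27    
024-11-27,18.24,Hank Tay┃     [x] server.js┃Su    
024-09-02,42.91,Carol Le┃     [ ] main.css ┃*  3  
024-11-19,32.27,Carol Sm┃     [ ] docs/    ┃10    
024-01-28,34.32,Eve Brow┃       [ ] server.┃ 17*  
024-04-21,26.95,Eve Brow┃       [ ] main.js┃24    
024-03-21,99.84,Dave Tay┃     [-] lib/     ┃31    
024-02-08,63.74,Frank Ha┃       [ ] Makefil┃      
024-10-09,27.50,Jack Lee┃       [ ] cache.m┃      
024-09-10,35.14,Hank Dav┃       [x] LICENSE┃      
024-01-01,43.74,Ivy Wils┃       [x] index.t┃      
024-07-09,55.59,Bob King┃   [-] docs/      ┃━━━━━━
━━━━━━━━━━━━━━━━━━━━━━━━┗━━━━━━━━━━━━━━━━━━┛      
                                                  
                                                  


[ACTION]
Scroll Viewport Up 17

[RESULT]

                                                  
                                                  
                                                  
                                                  
                                                  
                                                  
                                                  
                                                  
                                                  
                        ┏━━━━━━━━━━━━━━━━━━┓      
                        ┃ CheckboxTree     ┃      
━━━━━━━━━━━━━━━━━━━━━━━━┠──────────────────┨━━━━━━
FileEditor              ┃>[-] app/         ┃      
────────────────────────┃   [-] utils/     ┃──────
ate,score,name,amount,st┃     [ ] helpers.t┃27    
024-11-27,18.24,Hank Tay┃     [x] server.js┃Su    
024-09-02,42.91,Carol Le┃     [ ] main.css ┃*  3  
024-11-19,32.27,Carol Sm┃     [ ] docs/    ┃10    


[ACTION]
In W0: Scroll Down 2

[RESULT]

                                                  
                                                  
                                                  
                                                  
                                                  
                                                  
                                                  
                                                  
                                                  
                        ┏━━━━━━━━━━━━━━━━━━┓      
                        ┃ CheckboxTree     ┃      
━━━━━━━━━━━━━━━━━━━━━━━━┠──────────────────┨━━━━━━
FileEditor              ┃>[-] app/         ┃      
────────────────────────┃   [-] utils/     ┃──────
024-09-02,42.91,Carol Le┃     [ ] helpers.t┃27    
024-11-19,32.27,Carol Sm┃     [x] server.js┃Su    
024-01-28,34.32,Eve Brow┃     [ ] main.css ┃*  3  
024-04-21,26.95,Eve Brow┃     [ ] docs/    ┃10    


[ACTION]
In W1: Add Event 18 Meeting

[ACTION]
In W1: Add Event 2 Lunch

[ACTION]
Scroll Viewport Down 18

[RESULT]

────────────────────────┃   [-] utils/     ┃──────
024-09-02,42.91,Carol Le┃     [ ] helpers.t┃27    
024-11-19,32.27,Carol Sm┃     [x] server.js┃Su    
024-01-28,34.32,Eve Brow┃     [ ] main.css ┃*  3  
024-04-21,26.95,Eve Brow┃     [ ] docs/    ┃10    
024-03-21,99.84,Dave Tay┃       [ ] server.┃ 17*  
024-02-08,63.74,Frank Ha┃       [ ] main.js┃ 24   
024-10-09,27.50,Jack Lee┃     [-] lib/     ┃31    
024-09-10,35.14,Hank Dav┃       [ ] Makefil┃      
024-01-01,43.74,Ivy Wils┃       [ ] cache.m┃      
024-07-09,55.59,Bob King┃       [x] LICENSE┃      
024-09-13,89.07,Jack Kin┃       [x] index.t┃      
024-10-18,78.18,Bob Tayl┃   [-] docs/      ┃━━━━━━
━━━━━━━━━━━━━━━━━━━━━━━━┗━━━━━━━━━━━━━━━━━━┛      
                                                  
                                                  
                                                  
                                                  


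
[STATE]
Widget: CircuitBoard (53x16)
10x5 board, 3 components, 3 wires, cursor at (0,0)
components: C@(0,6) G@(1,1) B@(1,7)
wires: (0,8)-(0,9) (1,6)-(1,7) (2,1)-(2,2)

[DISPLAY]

   0 1 2 3 4 5 6 7 8 9                               
0  [.]                      C       · ─ ·            
                                                     
1       G                   · ─ B                    
                                                     
2       · ─ ·                                        
                                                     
3                                                    
                                                     
4                                                    
Cursor: (0,0)                                        
                                                     
                                                     
                                                     
                                                     
                                                     


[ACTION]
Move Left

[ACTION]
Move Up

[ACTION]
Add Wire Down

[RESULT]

   0 1 2 3 4 5 6 7 8 9                               
0  [.]                      C       · ─ ·            
    │                                                
1   ·   G                   · ─ B                    
                                                     
2       · ─ ·                                        
                                                     
3                                                    
                                                     
4                                                    
Cursor: (0,0)                                        
                                                     
                                                     
                                                     
                                                     
                                                     


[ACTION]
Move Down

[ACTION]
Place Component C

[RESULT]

   0 1 2 3 4 5 6 7 8 9                               
0   ·                       C       · ─ ·            
    │                                                
1  [C]  G                   · ─ B                    
                                                     
2       · ─ ·                                        
                                                     
3                                                    
                                                     
4                                                    
Cursor: (1,0)                                        
                                                     
                                                     
                                                     
                                                     
                                                     


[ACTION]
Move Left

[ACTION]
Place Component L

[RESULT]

   0 1 2 3 4 5 6 7 8 9                               
0   ·                       C       · ─ ·            
    │                                                
1  [L]  G                   · ─ B                    
                                                     
2       · ─ ·                                        
                                                     
3                                                    
                                                     
4                                                    
Cursor: (1,0)                                        
                                                     
                                                     
                                                     
                                                     
                                                     


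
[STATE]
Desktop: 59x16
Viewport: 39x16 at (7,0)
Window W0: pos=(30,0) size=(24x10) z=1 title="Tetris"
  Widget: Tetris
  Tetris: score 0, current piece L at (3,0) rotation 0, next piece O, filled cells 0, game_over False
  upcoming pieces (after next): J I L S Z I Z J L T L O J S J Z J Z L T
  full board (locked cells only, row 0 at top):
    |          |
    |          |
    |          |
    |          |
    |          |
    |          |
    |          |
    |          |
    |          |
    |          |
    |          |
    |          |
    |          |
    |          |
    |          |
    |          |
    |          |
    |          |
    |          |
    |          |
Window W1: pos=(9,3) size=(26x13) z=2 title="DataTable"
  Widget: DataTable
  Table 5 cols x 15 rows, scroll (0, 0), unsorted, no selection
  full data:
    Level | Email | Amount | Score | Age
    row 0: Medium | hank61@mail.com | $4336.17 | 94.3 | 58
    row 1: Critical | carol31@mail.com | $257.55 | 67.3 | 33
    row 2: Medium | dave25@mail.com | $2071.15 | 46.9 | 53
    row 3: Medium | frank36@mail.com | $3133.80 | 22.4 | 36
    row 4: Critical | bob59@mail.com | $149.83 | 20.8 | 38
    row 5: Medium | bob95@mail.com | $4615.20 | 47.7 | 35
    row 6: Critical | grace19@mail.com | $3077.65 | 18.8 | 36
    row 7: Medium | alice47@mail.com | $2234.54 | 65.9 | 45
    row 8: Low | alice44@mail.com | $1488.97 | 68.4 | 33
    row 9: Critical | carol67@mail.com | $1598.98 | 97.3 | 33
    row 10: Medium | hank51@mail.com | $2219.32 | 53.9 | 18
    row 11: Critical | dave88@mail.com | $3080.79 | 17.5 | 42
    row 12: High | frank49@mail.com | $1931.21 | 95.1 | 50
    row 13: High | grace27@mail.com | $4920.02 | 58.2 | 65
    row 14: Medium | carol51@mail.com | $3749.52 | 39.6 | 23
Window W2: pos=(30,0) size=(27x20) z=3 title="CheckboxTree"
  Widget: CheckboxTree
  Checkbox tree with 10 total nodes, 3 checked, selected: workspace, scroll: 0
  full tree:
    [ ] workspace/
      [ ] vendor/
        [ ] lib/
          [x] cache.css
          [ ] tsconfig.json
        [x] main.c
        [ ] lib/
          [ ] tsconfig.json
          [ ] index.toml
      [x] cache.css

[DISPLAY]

                       ┏━━━━━━━━━━━━━━━
                       ┃ CheckboxTree  
                       ┠───────────────
  ┏━━━━━━━━━━━━━━━━━━━━┃>[-] workspace/
  ┃ DataTable          ┃   [-] vendor/ 
  ┠────────────────────┃     [-] lib/  
  ┃Level   │Email      ┃       [x] cach
  ┃────────┼───────────┃       [ ] tsco
  ┃Medium  │hank61@mail┃     [x] main.c
  ┃Critical│carol31@mai┃     [ ] lib/  
  ┃Medium  │dave25@mail┃       [ ] tsco
  ┃Medium  │frank36@mai┃       [ ] inde
  ┃Critical│bob59@mail.┃   [x] cache.cs
  ┃Medium  │bob95@mail.┃               
  ┃Critical│grace19@mai┃               
  ┗━━━━━━━━━━━━━━━━━━━━┃               


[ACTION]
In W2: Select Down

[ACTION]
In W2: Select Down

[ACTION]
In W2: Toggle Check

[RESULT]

                       ┏━━━━━━━━━━━━━━━
                       ┃ CheckboxTree  
                       ┠───────────────
  ┏━━━━━━━━━━━━━━━━━━━━┃ [-] workspace/
  ┃ DataTable          ┃   [-] vendor/ 
  ┠────────────────────┃>    [x] lib/  
  ┃Level   │Email      ┃       [x] cach
  ┃────────┼───────────┃       [x] tsco
  ┃Medium  │hank61@mail┃     [x] main.c
  ┃Critical│carol31@mai┃     [ ] lib/  
  ┃Medium  │dave25@mail┃       [ ] tsco
  ┃Medium  │frank36@mai┃       [ ] inde
  ┃Critical│bob59@mail.┃   [x] cache.cs
  ┃Medium  │bob95@mail.┃               
  ┃Critical│grace19@mai┃               
  ┗━━━━━━━━━━━━━━━━━━━━┃               
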